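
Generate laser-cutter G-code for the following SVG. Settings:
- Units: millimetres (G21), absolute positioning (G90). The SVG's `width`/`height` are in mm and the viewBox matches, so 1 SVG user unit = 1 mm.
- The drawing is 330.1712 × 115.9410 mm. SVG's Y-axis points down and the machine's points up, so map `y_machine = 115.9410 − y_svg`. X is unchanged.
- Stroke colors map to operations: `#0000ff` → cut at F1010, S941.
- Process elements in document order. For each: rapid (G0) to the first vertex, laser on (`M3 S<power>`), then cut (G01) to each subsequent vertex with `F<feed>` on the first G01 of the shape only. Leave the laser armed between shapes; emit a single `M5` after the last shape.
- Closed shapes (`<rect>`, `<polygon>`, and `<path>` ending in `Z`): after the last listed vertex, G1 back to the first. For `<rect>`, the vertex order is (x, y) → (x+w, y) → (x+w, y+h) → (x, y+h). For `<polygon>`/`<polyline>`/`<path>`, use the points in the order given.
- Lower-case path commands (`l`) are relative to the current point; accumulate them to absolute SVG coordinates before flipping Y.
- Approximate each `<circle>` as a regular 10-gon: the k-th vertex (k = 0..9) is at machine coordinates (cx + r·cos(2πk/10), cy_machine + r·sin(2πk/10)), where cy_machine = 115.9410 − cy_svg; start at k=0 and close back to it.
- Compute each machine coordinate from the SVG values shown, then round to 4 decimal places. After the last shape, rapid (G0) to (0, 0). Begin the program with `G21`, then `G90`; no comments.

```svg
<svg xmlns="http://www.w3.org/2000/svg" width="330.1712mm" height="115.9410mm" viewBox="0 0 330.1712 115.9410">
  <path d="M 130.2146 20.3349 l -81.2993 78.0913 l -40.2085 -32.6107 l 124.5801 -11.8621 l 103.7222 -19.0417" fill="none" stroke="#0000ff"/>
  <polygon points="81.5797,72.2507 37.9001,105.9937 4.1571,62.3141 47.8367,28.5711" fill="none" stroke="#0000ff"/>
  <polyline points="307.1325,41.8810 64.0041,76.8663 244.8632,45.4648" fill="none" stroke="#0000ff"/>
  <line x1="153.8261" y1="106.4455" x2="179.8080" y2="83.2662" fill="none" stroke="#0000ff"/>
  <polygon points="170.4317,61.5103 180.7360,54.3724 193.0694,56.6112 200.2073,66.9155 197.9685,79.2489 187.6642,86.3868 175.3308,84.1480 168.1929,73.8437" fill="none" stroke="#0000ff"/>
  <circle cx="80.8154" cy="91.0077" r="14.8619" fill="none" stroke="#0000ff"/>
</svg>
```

G21
G90
G0 X130.2146 Y95.6061
M3 S941
G01 X48.9153 Y17.5148 F1010
G01 X8.7068 Y50.1255
G01 X133.2869 Y61.9876
G01 X237.0091 Y81.0293
G0 X81.5797 Y43.6903
M3 S941
G01 X37.9001 Y9.9473 F1010
G01 X4.1571 Y53.6269
G01 X47.8367 Y87.3699
G01 X81.5797 Y43.6903
G0 X307.1325 Y74.0600
M3 S941
G01 X64.0041 Y39.0747 F1010
G01 X244.8632 Y70.4762
G0 X153.8261 Y9.4955
M3 S941
G01 X179.8080 Y32.6748 F1010
G0 X170.4317 Y54.4307
M3 S941
G01 X180.7360 Y61.5686 F1010
G01 X193.0694 Y59.3298
G01 X200.2073 Y49.0255
G01 X197.9685 Y36.6921
G01 X187.6642 Y29.5542
G01 X175.3308 Y31.7930
G01 X168.1929 Y42.0973
G01 X170.4317 Y54.4307
G0 X95.6773 Y24.9333
M3 S941
G01 X92.8389 Y33.6689 F1010
G01 X85.4080 Y39.0678
G01 X76.2228 Y39.0678
G01 X68.7919 Y33.6689
G01 X65.9535 Y24.9333
G01 X68.7919 Y16.1977
G01 X76.2228 Y10.7988
G01 X85.4080 Y10.7988
G01 X92.8389 Y16.1977
G01 X95.6773 Y24.9333
M5
G0 X0.0000 Y0.0000

Since the viewBox matches the mm dimensions, user units are millimetres directly. The only transform is the Y-flip y_m = 115.9410 − y_svg.

Shape 1 is a open polyline drawn with `<path>`. Its stroke #0000ff means cut at S941, F1010. After flipping Y the toolpath is (130.2146,95.6061) → (48.9153,17.5148) → (8.7068,50.1255) → (133.2869,61.9876) → (237.0091,81.0293).

Shape 2 is a regular polygon drawn with `<polygon>`. Its stroke #0000ff means cut at S941, F1010. After flipping Y the toolpath is (81.5797,43.6903) → (37.9001,9.9473) → (4.1571,53.6269) → (47.8367,87.3699) → (81.5797,43.6903), returning to the start.

Shape 3 is a open polyline drawn with `<polyline>`. Its stroke #0000ff means cut at S941, F1010. After flipping Y the toolpath is (307.1325,74.0600) → (64.0041,39.0747) → (244.8632,70.4762).

Shape 4 is a line segment drawn with `<line>`. Its stroke #0000ff means cut at S941, F1010. After flipping Y the toolpath is (153.8261,9.4955) → (179.8080,32.6748).

Shape 5 is a regular polygon drawn with `<polygon>`. Its stroke #0000ff means cut at S941, F1010. After flipping Y the toolpath is (170.4317,54.4307) → (180.7360,61.5686) → (193.0694,59.3298) → (200.2073,49.0255) → (197.9685,36.6921) → (187.6642,29.5542) → (175.3308,31.7930) → (168.1929,42.0973) → (170.4317,54.4307), returning to the start.

Shape 6 is a circle drawn with `<circle>`. Its stroke #0000ff means cut at S941, F1010. After flipping Y the toolpath is (95.6773,24.9333) → (92.8389,33.6689) → (85.4080,39.0678) → (76.2228,39.0678) → (68.7919,33.6689) → (65.9535,24.9333) → (68.7919,16.1977) → (76.2228,10.7988) → (85.4080,10.7988) → (92.8389,16.1977) → (95.6773,24.9333), returning to the start.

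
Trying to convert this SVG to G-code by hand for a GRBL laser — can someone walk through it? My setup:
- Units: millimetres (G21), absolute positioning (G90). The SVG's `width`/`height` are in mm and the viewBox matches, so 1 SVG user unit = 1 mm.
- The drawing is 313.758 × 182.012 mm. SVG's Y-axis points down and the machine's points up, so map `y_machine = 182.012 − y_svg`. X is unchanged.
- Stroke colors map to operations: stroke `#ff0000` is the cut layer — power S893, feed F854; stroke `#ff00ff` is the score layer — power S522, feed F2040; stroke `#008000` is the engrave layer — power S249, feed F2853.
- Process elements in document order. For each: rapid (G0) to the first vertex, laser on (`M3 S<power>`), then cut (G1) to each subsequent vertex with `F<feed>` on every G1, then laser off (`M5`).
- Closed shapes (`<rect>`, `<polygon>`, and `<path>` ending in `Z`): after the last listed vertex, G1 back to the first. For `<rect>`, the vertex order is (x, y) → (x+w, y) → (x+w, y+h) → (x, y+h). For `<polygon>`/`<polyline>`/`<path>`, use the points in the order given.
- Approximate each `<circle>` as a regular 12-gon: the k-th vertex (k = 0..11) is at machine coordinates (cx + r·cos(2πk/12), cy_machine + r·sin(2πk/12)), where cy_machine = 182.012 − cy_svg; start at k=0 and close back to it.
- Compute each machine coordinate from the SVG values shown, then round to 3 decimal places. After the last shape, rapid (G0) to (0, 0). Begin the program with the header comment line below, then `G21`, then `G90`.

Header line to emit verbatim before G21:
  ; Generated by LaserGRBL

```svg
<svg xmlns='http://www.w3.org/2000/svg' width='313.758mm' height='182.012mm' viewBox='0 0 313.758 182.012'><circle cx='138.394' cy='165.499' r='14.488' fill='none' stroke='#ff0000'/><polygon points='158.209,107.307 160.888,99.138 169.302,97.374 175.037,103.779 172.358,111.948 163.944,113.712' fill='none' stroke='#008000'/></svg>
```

Since the viewBox matches the mm dimensions, user units are millimetres directly. The only transform is the Y-flip y_m = 182.012 − y_svg.

Shape 1 is a circle drawn with `<circle>`. Its stroke #ff0000 means cut at S893, F854. After flipping Y the toolpath is (152.882,16.513) → (150.941,23.757) → (145.638,29.060) → (138.394,31.001) → (131.150,29.060) → (125.847,23.757) → (123.906,16.513) → (125.847,9.269) → (131.150,3.966) → (138.394,2.025) → (145.638,3.966) → (150.941,9.269) → (152.882,16.513), returning to the start.

Shape 2 is a regular polygon drawn with `<polygon>`. Its stroke #008000 means engrave at S249, F2853. After flipping Y the toolpath is (158.209,74.705) → (160.888,82.874) → (169.302,84.638) → (175.037,78.233) → (172.358,70.064) → (163.944,68.300) → (158.209,74.705), returning to the start.

; Generated by LaserGRBL
G21
G90
G0 X152.882 Y16.513
M3 S893
G1 X150.941 Y23.757 F854
G1 X145.638 Y29.060 F854
G1 X138.394 Y31.001 F854
G1 X131.150 Y29.060 F854
G1 X125.847 Y23.757 F854
G1 X123.906 Y16.513 F854
G1 X125.847 Y9.269 F854
G1 X131.150 Y3.966 F854
G1 X138.394 Y2.025 F854
G1 X145.638 Y3.966 F854
G1 X150.941 Y9.269 F854
G1 X152.882 Y16.513 F854
M5
G0 X158.209 Y74.705
M3 S249
G1 X160.888 Y82.874 F2853
G1 X169.302 Y84.638 F2853
G1 X175.037 Y78.233 F2853
G1 X172.358 Y70.064 F2853
G1 X163.944 Y68.300 F2853
G1 X158.209 Y74.705 F2853
M5
G0 X0.000 Y0.000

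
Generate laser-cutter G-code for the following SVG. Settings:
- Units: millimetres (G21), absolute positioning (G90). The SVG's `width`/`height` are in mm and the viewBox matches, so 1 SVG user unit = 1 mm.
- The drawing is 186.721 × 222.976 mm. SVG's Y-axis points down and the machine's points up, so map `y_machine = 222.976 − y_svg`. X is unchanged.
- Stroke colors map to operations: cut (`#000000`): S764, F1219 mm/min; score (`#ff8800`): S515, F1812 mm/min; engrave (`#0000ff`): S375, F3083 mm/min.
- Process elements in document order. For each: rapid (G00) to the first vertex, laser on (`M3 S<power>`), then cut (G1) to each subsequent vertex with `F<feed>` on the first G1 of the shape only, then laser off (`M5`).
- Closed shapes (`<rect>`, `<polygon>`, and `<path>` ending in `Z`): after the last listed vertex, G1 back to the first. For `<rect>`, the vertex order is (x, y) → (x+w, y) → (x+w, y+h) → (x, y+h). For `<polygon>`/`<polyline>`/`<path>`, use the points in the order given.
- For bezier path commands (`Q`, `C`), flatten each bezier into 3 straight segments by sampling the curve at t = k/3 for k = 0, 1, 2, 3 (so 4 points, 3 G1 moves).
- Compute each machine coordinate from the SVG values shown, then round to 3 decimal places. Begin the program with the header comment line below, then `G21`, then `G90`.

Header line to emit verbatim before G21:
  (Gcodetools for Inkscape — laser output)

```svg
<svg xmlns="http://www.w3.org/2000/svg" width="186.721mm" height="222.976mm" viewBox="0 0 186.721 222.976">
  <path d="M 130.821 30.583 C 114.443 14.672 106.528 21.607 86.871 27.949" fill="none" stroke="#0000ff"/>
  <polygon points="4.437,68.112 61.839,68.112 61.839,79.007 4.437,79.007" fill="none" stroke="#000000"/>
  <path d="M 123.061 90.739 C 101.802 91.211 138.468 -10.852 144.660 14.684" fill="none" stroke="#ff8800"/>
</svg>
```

Since the viewBox matches the mm dimensions, user units are millimetres directly. The only transform is the Y-flip y_m = 222.976 − y_svg.

Shape 1 is a cubic bezier drawn with `<path>`. Its stroke #0000ff means engrave at S375, F3083. After flipping Y the toolpath is (130.821,192.393) → (116.516,201.557) → (103.362,200.699) → (86.871,195.027).

Shape 2 is a rectangle drawn with `<polygon>`. Its stroke #000000 means cut at S764, F1219. After flipping Y the toolpath is (4.437,154.864) → (61.839,154.864) → (61.839,143.969) → (4.437,143.969) → (4.437,154.864), returning to the start.

Shape 3 is a cubic bezier drawn with `<path>`. Its stroke #ff8800 means score at S515, F1812. After flipping Y the toolpath is (123.061,132.237) → (117.836,157.420) → (131.584,199.818) → (144.660,208.292).

(Gcodetools for Inkscape — laser output)
G21
G90
G00 X130.821 Y192.393
M3 S375
G1 X116.516 Y201.557 F3083
G1 X103.362 Y200.699
G1 X86.871 Y195.027
M5
G00 X4.437 Y154.864
M3 S764
G1 X61.839 Y154.864 F1219
G1 X61.839 Y143.969
G1 X4.437 Y143.969
G1 X4.437 Y154.864
M5
G00 X123.061 Y132.237
M3 S515
G1 X117.836 Y157.420 F1812
G1 X131.584 Y199.818
G1 X144.660 Y208.292
M5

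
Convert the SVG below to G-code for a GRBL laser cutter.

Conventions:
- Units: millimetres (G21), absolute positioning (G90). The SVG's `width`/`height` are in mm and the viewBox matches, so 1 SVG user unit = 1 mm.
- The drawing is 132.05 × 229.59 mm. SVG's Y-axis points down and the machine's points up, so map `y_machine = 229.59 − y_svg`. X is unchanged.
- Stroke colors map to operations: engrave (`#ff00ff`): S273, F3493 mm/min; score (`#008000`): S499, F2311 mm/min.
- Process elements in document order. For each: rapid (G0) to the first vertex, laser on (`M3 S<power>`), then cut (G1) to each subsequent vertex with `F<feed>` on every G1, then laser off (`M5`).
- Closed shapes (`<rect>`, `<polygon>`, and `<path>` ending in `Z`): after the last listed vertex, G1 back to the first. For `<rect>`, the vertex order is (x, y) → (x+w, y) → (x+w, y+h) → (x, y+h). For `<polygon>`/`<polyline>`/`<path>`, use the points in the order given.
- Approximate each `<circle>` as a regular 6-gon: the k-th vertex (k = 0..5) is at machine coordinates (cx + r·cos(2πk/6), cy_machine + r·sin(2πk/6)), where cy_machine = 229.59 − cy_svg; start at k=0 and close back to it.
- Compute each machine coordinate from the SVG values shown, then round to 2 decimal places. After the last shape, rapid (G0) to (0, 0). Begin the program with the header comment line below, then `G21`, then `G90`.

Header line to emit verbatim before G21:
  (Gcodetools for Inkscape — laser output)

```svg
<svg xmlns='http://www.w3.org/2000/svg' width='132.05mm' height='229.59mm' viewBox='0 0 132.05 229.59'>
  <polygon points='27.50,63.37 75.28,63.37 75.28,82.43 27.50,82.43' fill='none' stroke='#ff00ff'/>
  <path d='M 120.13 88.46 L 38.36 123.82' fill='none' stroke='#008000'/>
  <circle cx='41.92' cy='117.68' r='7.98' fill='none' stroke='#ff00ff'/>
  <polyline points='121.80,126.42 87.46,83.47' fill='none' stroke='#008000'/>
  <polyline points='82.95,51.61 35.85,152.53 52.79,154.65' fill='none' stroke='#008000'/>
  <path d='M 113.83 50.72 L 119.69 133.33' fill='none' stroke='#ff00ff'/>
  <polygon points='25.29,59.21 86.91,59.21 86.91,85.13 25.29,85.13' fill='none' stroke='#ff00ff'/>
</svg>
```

(Gcodetools for Inkscape — laser output)
G21
G90
G0 X27.50 Y166.22
M3 S273
G1 X75.28 Y166.22 F3493
G1 X75.28 Y147.16 F3493
G1 X27.50 Y147.16 F3493
G1 X27.50 Y166.22 F3493
M5
G0 X120.13 Y141.13
M3 S499
G1 X38.36 Y105.77 F2311
M5
G0 X49.90 Y111.91
M3 S273
G1 X45.91 Y118.82 F3493
G1 X37.93 Y118.82 F3493
G1 X33.94 Y111.91 F3493
G1 X37.93 Y105.00 F3493
G1 X45.91 Y105.00 F3493
G1 X49.90 Y111.91 F3493
M5
G0 X121.80 Y103.17
M3 S499
G1 X87.46 Y146.12 F2311
M5
G0 X82.95 Y177.98
M3 S499
G1 X35.85 Y77.06 F2311
G1 X52.79 Y74.94 F2311
M5
G0 X113.83 Y178.87
M3 S273
G1 X119.69 Y96.26 F3493
M5
G0 X25.29 Y170.38
M3 S273
G1 X86.91 Y170.38 F3493
G1 X86.91 Y144.46 F3493
G1 X25.29 Y144.46 F3493
G1 X25.29 Y170.38 F3493
M5
G0 X0.00 Y0.00

Since the viewBox matches the mm dimensions, user units are millimetres directly. The only transform is the Y-flip y_m = 229.59 − y_svg.

Shape 1 is a rectangle drawn with `<polygon>`. Its stroke #ff00ff means engrave at S273, F3493. After flipping Y the toolpath is (27.50,166.22) → (75.28,166.22) → (75.28,147.16) → (27.50,147.16) → (27.50,166.22), returning to the start.

Shape 2 is a line segment drawn with `<path>`. Its stroke #008000 means score at S499, F2311. After flipping Y the toolpath is (120.13,141.13) → (38.36,105.77).

Shape 3 is a circle drawn with `<circle>`. Its stroke #ff00ff means engrave at S273, F3493. After flipping Y the toolpath is (49.90,111.91) → (45.91,118.82) → (37.93,118.82) → (33.94,111.91) → (37.93,105.00) → (45.91,105.00) → (49.90,111.91), returning to the start.

Shape 4 is a line segment drawn with `<polyline>`. Its stroke #008000 means score at S499, F2311. After flipping Y the toolpath is (121.80,103.17) → (87.46,146.12).

Shape 5 is a open polyline drawn with `<polyline>`. Its stroke #008000 means score at S499, F2311. After flipping Y the toolpath is (82.95,177.98) → (35.85,77.06) → (52.79,74.94).

Shape 6 is a line segment drawn with `<path>`. Its stroke #ff00ff means engrave at S273, F3493. After flipping Y the toolpath is (113.83,178.87) → (119.69,96.26).

Shape 7 is a rectangle drawn with `<polygon>`. Its stroke #ff00ff means engrave at S273, F3493. After flipping Y the toolpath is (25.29,170.38) → (86.91,170.38) → (86.91,144.46) → (25.29,144.46) → (25.29,170.38), returning to the start.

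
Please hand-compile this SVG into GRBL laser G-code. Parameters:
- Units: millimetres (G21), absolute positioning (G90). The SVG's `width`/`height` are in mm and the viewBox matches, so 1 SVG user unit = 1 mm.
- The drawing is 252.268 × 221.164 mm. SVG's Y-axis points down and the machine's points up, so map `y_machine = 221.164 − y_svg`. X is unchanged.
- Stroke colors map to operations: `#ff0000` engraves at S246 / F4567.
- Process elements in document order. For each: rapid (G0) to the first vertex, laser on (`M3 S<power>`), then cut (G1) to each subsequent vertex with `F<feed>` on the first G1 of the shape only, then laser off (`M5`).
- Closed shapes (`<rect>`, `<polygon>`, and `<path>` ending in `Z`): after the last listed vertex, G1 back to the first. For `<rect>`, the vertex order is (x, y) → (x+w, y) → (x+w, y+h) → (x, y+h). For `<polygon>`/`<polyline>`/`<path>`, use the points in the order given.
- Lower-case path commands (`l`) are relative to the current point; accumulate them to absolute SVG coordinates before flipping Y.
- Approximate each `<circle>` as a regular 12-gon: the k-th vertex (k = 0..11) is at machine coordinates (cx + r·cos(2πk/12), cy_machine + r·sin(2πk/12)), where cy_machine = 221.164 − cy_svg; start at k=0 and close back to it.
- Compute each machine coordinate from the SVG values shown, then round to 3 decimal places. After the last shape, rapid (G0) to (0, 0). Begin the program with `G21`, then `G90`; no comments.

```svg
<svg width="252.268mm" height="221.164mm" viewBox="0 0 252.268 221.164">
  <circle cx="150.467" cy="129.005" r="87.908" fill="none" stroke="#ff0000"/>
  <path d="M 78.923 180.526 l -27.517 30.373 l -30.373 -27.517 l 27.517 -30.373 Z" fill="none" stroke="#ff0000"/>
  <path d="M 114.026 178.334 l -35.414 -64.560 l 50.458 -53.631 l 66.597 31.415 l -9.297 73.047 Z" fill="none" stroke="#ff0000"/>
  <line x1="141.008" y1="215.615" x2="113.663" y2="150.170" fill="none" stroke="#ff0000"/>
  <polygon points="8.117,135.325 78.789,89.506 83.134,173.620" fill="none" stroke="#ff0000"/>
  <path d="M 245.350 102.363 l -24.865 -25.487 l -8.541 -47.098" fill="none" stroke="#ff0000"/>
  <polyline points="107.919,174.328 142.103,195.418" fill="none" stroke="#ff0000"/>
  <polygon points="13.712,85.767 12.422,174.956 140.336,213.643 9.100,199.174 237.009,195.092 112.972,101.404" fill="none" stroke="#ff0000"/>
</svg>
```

G21
G90
G0 X238.375 Y92.159
M3 S246
G1 X226.598 Y136.113 F4567
G1 X194.421 Y168.290
G1 X150.467 Y180.067
G1 X106.513 Y168.290
G1 X74.336 Y136.113
G1 X62.559 Y92.159
G1 X74.336 Y48.205
G1 X106.513 Y16.028
G1 X150.467 Y4.251
G1 X194.421 Y16.028
G1 X226.598 Y48.205
G1 X238.375 Y92.159
M5
G0 X78.923 Y40.638
M3 S246
G1 X51.406 Y10.265 F4567
G1 X21.033 Y37.782
G1 X48.550 Y68.155
G1 X78.923 Y40.638
M5
G0 X114.026 Y42.830
M3 S246
G1 X78.612 Y107.390 F4567
G1 X129.070 Y161.021
G1 X195.667 Y129.606
G1 X186.370 Y56.559
G1 X114.026 Y42.830
M5
G0 X141.008 Y5.549
M3 S246
G1 X113.663 Y70.994 F4567
M5
G0 X8.117 Y85.839
M3 S246
G1 X78.789 Y131.658 F4567
G1 X83.134 Y47.544
G1 X8.117 Y85.839
M5
G0 X245.350 Y118.801
M3 S246
G1 X220.485 Y144.288 F4567
G1 X211.944 Y191.386
M5
G0 X107.919 Y46.836
M3 S246
G1 X142.103 Y25.746 F4567
M5
G0 X13.712 Y135.397
M3 S246
G1 X12.422 Y46.208 F4567
G1 X140.336 Y7.521
G1 X9.100 Y21.990
G1 X237.009 Y26.072
G1 X112.972 Y119.760
G1 X13.712 Y135.397
M5
G0 X0.000 Y0.000

Since the viewBox matches the mm dimensions, user units are millimetres directly. The only transform is the Y-flip y_m = 221.164 − y_svg.

Shape 1 is a circle drawn with `<circle>`. Its stroke #ff0000 means engrave at S246, F4567. After flipping Y the toolpath is (238.375,92.159) → (226.598,136.113) → (194.421,168.290) → (150.467,180.067) → (106.513,168.290) → (74.336,136.113) → (62.559,92.159) → (74.336,48.205) → (106.513,16.028) → (150.467,4.251) → (194.421,16.028) → (226.598,48.205) → (238.375,92.159), returning to the start.

Shape 2 is a regular polygon drawn with `<path>`. Its stroke #ff0000 means engrave at S246, F4567. After flipping Y the toolpath is (78.923,40.638) → (51.406,10.265) → (21.033,37.782) → (48.550,68.155) → (78.923,40.638), returning to the start.

Shape 3 is a regular polygon drawn with `<path>`. Its stroke #ff0000 means engrave at S246, F4567. After flipping Y the toolpath is (114.026,42.830) → (78.612,107.390) → (129.070,161.021) → (195.667,129.606) → (186.370,56.559) → (114.026,42.830), returning to the start.

Shape 4 is a line segment drawn with `<line>`. Its stroke #ff0000 means engrave at S246, F4567. After flipping Y the toolpath is (141.008,5.549) → (113.663,70.994).

Shape 5 is a regular polygon drawn with `<polygon>`. Its stroke #ff0000 means engrave at S246, F4567. After flipping Y the toolpath is (8.117,85.839) → (78.789,131.658) → (83.134,47.544) → (8.117,85.839), returning to the start.

Shape 6 is a open polyline drawn with `<path>`. Its stroke #ff0000 means engrave at S246, F4567. After flipping Y the toolpath is (245.350,118.801) → (220.485,144.288) → (211.944,191.386).

Shape 7 is a line segment drawn with `<polyline>`. Its stroke #ff0000 means engrave at S246, F4567. After flipping Y the toolpath is (107.919,46.836) → (142.103,25.746).

Shape 8 is a closed polygon drawn with `<polygon>`. Its stroke #ff0000 means engrave at S246, F4567. After flipping Y the toolpath is (13.712,135.397) → (12.422,46.208) → (140.336,7.521) → (9.100,21.990) → (237.009,26.072) → (112.972,119.760) → (13.712,135.397), returning to the start.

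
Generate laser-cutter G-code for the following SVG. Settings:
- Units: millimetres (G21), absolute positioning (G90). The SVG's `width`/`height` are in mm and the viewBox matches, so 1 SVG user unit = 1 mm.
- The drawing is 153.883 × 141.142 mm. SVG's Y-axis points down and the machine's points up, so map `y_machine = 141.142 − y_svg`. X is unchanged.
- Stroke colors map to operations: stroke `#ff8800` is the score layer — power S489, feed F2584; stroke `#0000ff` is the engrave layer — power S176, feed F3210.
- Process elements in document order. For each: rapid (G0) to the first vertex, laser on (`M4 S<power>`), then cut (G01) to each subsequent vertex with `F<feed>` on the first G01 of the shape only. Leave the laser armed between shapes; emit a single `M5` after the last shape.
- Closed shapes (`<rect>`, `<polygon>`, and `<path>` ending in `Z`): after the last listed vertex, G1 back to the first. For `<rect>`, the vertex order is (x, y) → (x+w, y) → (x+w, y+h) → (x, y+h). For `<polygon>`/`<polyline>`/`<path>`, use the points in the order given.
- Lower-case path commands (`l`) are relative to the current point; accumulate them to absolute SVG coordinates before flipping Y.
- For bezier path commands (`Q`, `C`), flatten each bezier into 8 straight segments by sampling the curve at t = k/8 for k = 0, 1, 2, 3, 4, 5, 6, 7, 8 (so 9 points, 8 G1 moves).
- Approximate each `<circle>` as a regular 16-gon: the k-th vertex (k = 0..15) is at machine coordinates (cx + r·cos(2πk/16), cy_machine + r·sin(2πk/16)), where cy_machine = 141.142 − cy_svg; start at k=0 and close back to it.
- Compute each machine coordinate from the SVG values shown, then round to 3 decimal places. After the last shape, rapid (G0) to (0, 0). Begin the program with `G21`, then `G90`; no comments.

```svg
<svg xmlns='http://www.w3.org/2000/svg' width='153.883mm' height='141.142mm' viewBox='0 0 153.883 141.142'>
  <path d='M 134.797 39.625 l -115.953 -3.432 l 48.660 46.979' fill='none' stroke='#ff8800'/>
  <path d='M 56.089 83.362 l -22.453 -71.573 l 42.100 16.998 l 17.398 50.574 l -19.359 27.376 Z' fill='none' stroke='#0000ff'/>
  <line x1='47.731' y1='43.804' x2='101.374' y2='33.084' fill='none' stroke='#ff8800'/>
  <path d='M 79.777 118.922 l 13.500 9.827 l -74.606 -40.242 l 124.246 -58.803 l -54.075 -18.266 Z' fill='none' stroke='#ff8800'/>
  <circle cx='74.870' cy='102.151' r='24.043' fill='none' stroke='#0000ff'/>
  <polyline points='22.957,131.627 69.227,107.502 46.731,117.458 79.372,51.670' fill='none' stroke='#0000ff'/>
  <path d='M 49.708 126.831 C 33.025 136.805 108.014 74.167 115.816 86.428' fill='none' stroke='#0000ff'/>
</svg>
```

G21
G90
G0 X134.797 Y101.517
M4 S489
G01 X18.844 Y104.949 F2584
G01 X67.504 Y57.970
G0 X56.089 Y57.780
M4 S176
G01 X33.636 Y129.353 F3210
G01 X75.736 Y112.355
G01 X93.134 Y61.781
G01 X73.775 Y34.405
G01 X56.089 Y57.780
G0 X47.731 Y97.338
M4 S489
G01 X101.374 Y108.058 F2584
G0 X79.777 Y22.220
M4 S489
G01 X93.277 Y12.393 F2584
G01 X18.671 Y52.635
G01 X142.917 Y111.438
G01 X88.842 Y129.704
G01 X79.777 Y22.220
G0 X98.913 Y38.991
M4 S176
G01 X97.083 Y48.192 F3210
G01 X91.871 Y55.992
G01 X84.071 Y61.204
G01 X74.870 Y63.034
G01 X65.669 Y61.204
G01 X57.869 Y55.992
G01 X52.657 Y48.192
G01 X50.827 Y38.991
G01 X52.657 Y29.790
G01 X57.869 Y21.990
G01 X65.669 Y16.778
G01 X74.870 Y14.948
G01 X84.071 Y16.778
G01 X91.871 Y21.990
G01 X97.083 Y29.790
G01 X98.913 Y38.991
G0 X22.957 Y9.515
M4 S176
G01 X69.227 Y33.640 F3210
G01 X46.731 Y23.684
G01 X79.372 Y89.472
G0 X49.708 Y14.311
M4 S176
G01 X47.439 Y13.686 F3210
G01 X51.902 Y18.140
G01 X61.236 Y25.945
G01 X73.580 Y35.370
G01 X87.072 Y44.689
G01 X99.849 Y52.171
G01 X110.051 Y56.089
G01 X115.816 Y54.714
M5
G0 X0.000 Y0.000

viewBox `0 0 153.883 141.142` with mm width/height → 1 unit = 1 mm. Flip: y_m = 141.142 − y_svg.

**Shape 1** — `<path>` open polyline, stroke `#ff8800` → score (S489, F2584). Machine vertices: (134.797,101.517) → (18.844,104.949) → (67.504,57.970). Open path.

**Shape 2** — `<path>` closed polygon, stroke `#0000ff` → engrave (S176, F3210). Machine vertices: (56.089,57.780) → (33.636,129.353) → (75.736,112.355) → (93.134,61.781) → (73.775,34.405) → (56.089,57.780). Closed: final G1 returns to the first vertex.

**Shape 3** — `<line>` line segment, stroke `#ff8800` → score (S489, F2584). Machine vertices: (47.731,97.338) → (101.374,108.058). Open path.

**Shape 4** — `<path>` closed polygon, stroke `#ff8800` → score (S489, F2584). Machine vertices: (79.777,22.220) → (93.277,12.393) → (18.671,52.635) → (142.917,111.438) → (88.842,129.704) → (79.777,22.220). Closed: final G1 returns to the first vertex.

**Shape 5** — `<circle>` circle, stroke `#0000ff` → engrave (S176, F3210). Machine vertices: (98.913,38.991) → (97.083,48.192) → (91.871,55.992) → (84.071,61.204) → (74.870,63.034) → (65.669,61.204) → (57.869,55.992) → (52.657,48.192) → (50.827,38.991) → (52.657,29.790) → (57.869,21.990) → (65.669,16.778) → (74.870,14.948) → (84.071,16.778) → (91.871,21.990) → (97.083,29.790) → (98.913,38.991). Closed: final G1 returns to the first vertex.

**Shape 6** — `<polyline>` open polyline, stroke `#0000ff` → engrave (S176, F3210). Machine vertices: (22.957,9.515) → (69.227,33.640) → (46.731,23.684) → (79.372,89.472). Open path.

**Shape 7** — `<path>` cubic bezier, stroke `#0000ff` → engrave (S176, F3210). Control points (SVG): P0=(49.708,126.831), P1=(33.025,136.805), P2=(108.014,74.167), P3=(115.816,86.428); sampled at t=k/8. Machine vertices: (49.708,14.311) → (47.439,13.686) → (51.902,18.140) → (61.236,25.945) → (73.580,35.370) → (87.072,44.689) → (99.849,52.171) → (110.051,56.089) → (115.816,54.714). Open path.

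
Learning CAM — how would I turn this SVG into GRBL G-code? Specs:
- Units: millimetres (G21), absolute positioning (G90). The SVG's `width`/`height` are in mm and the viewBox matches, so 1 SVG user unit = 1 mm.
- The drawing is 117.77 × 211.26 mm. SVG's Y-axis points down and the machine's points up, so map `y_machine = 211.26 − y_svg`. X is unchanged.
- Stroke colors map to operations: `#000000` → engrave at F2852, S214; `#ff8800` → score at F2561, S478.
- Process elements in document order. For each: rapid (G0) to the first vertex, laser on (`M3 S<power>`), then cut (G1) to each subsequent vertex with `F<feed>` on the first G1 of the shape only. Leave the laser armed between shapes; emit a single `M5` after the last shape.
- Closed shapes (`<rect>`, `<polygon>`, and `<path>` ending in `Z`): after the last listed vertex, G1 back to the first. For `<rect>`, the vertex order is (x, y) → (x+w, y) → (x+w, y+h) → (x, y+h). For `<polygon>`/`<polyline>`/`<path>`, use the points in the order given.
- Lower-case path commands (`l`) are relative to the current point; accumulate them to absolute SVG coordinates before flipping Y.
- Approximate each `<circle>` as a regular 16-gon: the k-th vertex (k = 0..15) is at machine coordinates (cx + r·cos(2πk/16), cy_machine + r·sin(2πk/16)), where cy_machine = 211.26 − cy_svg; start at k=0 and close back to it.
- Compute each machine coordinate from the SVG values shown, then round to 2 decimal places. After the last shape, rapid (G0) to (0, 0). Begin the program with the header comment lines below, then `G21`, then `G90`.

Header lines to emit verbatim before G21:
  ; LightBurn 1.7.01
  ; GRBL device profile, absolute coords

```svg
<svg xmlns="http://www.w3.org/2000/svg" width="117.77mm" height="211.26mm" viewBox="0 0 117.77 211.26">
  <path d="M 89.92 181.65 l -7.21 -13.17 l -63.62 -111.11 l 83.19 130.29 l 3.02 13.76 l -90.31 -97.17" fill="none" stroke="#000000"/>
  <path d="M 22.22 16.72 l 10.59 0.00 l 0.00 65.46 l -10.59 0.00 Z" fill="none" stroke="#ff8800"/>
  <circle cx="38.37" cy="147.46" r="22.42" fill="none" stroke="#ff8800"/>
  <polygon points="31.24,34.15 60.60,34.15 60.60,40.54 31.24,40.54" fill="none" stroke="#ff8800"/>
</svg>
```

; LightBurn 1.7.01
; GRBL device profile, absolute coords
G21
G90
G0 X89.92 Y29.61
M3 S214
G1 X82.71 Y42.78 F2852
G1 X19.09 Y153.89
G1 X102.28 Y23.60
G1 X105.30 Y9.84
G1 X14.99 Y107.01
G0 X22.22 Y194.54
M3 S478
G1 X32.81 Y194.54 F2561
G1 X32.81 Y129.08
G1 X22.22 Y129.08
G1 X22.22 Y194.54
G0 X60.79 Y63.80
M3 S478
G1 X59.08 Y72.38 F2561
G1 X54.22 Y79.65
G1 X46.95 Y84.51
G1 X38.37 Y86.22
G1 X29.79 Y84.51
G1 X22.52 Y79.65
G1 X17.66 Y72.38
G1 X15.95 Y63.80
G1 X17.66 Y55.22
G1 X22.52 Y47.95
G1 X29.79 Y43.09
G1 X38.37 Y41.38
G1 X46.95 Y43.09
G1 X54.22 Y47.95
G1 X59.08 Y55.22
G1 X60.79 Y63.80
G0 X31.24 Y177.11
M3 S478
G1 X60.60 Y177.11 F2561
G1 X60.60 Y170.72
G1 X31.24 Y170.72
G1 X31.24 Y177.11
M5
G0 X0.00 Y0.00

1 u = 1 mm; y_m = 211.26 − y.

[1] `<path>` open polyline, #000000→engrave S214 F2852: (89.92,29.61) → (82.71,42.78) → (19.09,153.89) → (102.28,23.60) → (105.30,9.84) → (14.99,107.01)

[2] `<path>` rectangle, #ff8800→score S478 F2561: (22.22,194.54) → (32.81,194.54) → (32.81,129.08) → (22.22,129.08) → (22.22,194.54) (closed)

[3] `<circle>` circle, #ff8800→score S478 F2561: (60.79,63.80) → (59.08,72.38) → (54.22,79.65) → (46.95,84.51) → (38.37,86.22) → (29.79,84.51) → (22.52,79.65) → (17.66,72.38) → (15.95,63.80) → (17.66,55.22) → (22.52,47.95) → (29.79,43.09) → (38.37,41.38) → (46.95,43.09) → (54.22,47.95) → (59.08,55.22) → (60.79,63.80) (closed)

[4] `<polygon>` rectangle, #ff8800→score S478 F2561: (31.24,177.11) → (60.60,177.11) → (60.60,170.72) → (31.24,170.72) → (31.24,177.11) (closed)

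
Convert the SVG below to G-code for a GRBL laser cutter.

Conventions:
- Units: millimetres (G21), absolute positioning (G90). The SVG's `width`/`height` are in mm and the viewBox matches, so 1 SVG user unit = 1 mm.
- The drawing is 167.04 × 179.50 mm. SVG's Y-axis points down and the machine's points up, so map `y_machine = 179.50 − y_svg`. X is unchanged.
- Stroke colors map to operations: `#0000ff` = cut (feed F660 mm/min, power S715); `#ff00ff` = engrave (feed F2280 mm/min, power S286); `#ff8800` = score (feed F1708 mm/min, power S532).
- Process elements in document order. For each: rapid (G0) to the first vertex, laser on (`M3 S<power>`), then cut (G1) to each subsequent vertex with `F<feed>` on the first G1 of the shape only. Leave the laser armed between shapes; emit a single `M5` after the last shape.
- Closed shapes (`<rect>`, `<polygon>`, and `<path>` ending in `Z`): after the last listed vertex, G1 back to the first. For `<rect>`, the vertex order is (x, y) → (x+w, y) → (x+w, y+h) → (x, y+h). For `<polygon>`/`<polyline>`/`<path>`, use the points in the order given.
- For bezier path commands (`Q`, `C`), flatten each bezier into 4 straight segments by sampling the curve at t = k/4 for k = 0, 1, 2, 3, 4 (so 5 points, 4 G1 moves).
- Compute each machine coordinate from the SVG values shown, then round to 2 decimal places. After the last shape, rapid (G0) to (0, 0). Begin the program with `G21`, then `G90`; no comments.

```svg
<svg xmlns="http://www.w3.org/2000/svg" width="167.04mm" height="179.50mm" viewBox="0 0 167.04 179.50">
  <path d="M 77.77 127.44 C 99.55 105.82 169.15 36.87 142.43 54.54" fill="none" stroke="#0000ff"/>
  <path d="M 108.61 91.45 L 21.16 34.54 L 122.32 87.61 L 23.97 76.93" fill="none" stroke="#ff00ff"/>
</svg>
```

G21
G90
G0 X77.77 Y52.06
M3 S715
G1 X100.82 Y75.06 F660
G1 X128.29 Y103.24
G1 X146.66 Y124.06
G1 X142.43 Y124.96
G0 X108.61 Y88.05
M3 S286
G1 X21.16 Y144.96 F2280
G1 X122.32 Y91.89
G1 X23.97 Y102.57
M5
G0 X0.00 Y0.00

1 u = 1 mm; y_m = 179.50 − y.

[1] `<path>` cubic bezier, #0000ff→cut S715 F660: (77.77,52.06) → (100.82,75.06) → (128.29,103.24) → (146.66,124.06) → (142.43,124.96)

[2] `<path>` open polyline, #ff00ff→engrave S286 F2280: (108.61,88.05) → (21.16,144.96) → (122.32,91.89) → (23.97,102.57)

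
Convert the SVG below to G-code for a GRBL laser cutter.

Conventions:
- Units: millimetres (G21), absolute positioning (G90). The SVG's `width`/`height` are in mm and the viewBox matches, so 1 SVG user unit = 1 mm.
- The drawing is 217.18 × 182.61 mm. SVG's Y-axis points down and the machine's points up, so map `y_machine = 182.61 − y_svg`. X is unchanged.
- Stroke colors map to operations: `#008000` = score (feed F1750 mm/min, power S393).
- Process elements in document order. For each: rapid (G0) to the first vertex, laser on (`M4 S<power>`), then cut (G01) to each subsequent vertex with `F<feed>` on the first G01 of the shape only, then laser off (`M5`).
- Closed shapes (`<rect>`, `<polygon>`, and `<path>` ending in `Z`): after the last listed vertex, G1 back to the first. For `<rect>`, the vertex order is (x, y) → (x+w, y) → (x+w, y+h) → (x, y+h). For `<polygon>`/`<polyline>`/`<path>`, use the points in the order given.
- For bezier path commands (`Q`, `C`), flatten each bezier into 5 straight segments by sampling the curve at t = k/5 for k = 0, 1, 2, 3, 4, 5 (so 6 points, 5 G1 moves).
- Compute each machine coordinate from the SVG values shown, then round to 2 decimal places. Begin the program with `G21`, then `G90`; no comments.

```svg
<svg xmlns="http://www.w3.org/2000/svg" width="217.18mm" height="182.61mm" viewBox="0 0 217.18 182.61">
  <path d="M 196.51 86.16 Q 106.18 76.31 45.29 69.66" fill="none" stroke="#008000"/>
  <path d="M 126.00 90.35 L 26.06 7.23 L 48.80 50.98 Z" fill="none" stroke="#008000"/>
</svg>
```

Since the viewBox matches the mm dimensions, user units are millimetres directly. The only transform is the Y-flip y_m = 182.61 − y_svg.

Shape 1 is a quadratic bezier drawn with `<path>`. Its stroke #008000 means score at S393, F1750. After flipping Y the toolpath is (196.51,96.45) → (161.56,100.26) → (128.96,103.82) → (98.71,107.12) → (70.82,110.16) → (45.29,112.95).

Shape 2 is a closed polygon drawn with `<path>`. Its stroke #008000 means score at S393, F1750. After flipping Y the toolpath is (126.00,92.26) → (26.06,175.38) → (48.80,131.63) → (126.00,92.26), returning to the start.

G21
G90
G0 X196.51 Y96.45
M4 S393
G01 X161.56 Y100.26 F1750
G01 X128.96 Y103.82
G01 X98.71 Y107.12
G01 X70.82 Y110.16
G01 X45.29 Y112.95
M5
G0 X126.00 Y92.26
M4 S393
G01 X26.06 Y175.38 F1750
G01 X48.80 Y131.63
G01 X126.00 Y92.26
M5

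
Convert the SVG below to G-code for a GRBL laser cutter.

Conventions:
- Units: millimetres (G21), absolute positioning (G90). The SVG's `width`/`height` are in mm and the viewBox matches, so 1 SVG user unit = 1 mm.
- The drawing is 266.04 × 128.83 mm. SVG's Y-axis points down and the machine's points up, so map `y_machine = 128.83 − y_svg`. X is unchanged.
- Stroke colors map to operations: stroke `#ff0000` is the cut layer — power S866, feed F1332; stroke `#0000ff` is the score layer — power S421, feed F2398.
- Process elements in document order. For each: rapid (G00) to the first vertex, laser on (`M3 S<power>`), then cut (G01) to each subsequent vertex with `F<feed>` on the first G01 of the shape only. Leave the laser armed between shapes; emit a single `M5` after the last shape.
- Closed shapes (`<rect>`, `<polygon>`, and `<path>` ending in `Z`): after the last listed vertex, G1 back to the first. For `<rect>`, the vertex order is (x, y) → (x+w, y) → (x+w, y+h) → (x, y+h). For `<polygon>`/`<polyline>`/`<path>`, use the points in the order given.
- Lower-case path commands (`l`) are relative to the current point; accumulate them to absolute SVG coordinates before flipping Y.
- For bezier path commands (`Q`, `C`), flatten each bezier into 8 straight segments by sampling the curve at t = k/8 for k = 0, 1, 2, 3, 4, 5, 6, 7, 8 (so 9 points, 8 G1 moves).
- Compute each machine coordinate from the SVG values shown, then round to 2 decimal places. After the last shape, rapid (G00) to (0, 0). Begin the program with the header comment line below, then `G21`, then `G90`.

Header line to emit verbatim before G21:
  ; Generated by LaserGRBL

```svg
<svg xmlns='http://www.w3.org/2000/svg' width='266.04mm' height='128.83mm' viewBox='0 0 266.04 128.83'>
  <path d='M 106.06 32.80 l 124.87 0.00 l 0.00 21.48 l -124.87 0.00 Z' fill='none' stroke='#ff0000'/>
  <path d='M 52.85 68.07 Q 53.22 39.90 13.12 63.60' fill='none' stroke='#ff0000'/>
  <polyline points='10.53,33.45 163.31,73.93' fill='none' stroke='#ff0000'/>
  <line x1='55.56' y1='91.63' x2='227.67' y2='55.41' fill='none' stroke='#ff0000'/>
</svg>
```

viewBox `0 0 266.04 128.83` with mm width/height → 1 unit = 1 mm. Flip: y_m = 128.83 − y_svg.

**Shape 1** — `<path>` rectangle, stroke `#ff0000` → cut (S866, F1332). Machine vertices: (106.06,96.03) → (230.93,96.03) → (230.93,74.55) → (106.06,74.55) → (106.06,96.03). Closed: final G1 returns to the first vertex.

**Shape 2** — `<path>` quadratic bezier, stroke `#ff0000` → cut (S866, F1332). Control points (SVG): P0=(52.85,68.07), P1=(53.22,39.90), P2=(13.12,63.60); sampled at t=k/8. Machine vertices: (52.85,60.76) → (52.31,66.99) → (50.51,71.60) → (47.44,74.59) → (43.10,75.96) → (37.50,75.71) → (30.64,73.84) → (22.51,70.34) → (13.12,65.23). Open path.

**Shape 3** — `<polyline>` line segment, stroke `#ff0000` → cut (S866, F1332). Machine vertices: (10.53,95.38) → (163.31,54.90). Open path.

**Shape 4** — `<line>` line segment, stroke `#ff0000` → cut (S866, F1332). Machine vertices: (55.56,37.20) → (227.67,73.42). Open path.

; Generated by LaserGRBL
G21
G90
G00 X106.06 Y96.03
M3 S866
G01 X230.93 Y96.03 F1332
G01 X230.93 Y74.55
G01 X106.06 Y74.55
G01 X106.06 Y96.03
G00 X52.85 Y60.76
M3 S866
G01 X52.31 Y66.99 F1332
G01 X50.51 Y71.60
G01 X47.44 Y74.59
G01 X43.10 Y75.96
G01 X37.50 Y75.71
G01 X30.64 Y73.84
G01 X22.51 Y70.34
G01 X13.12 Y65.23
G00 X10.53 Y95.38
M3 S866
G01 X163.31 Y54.90 F1332
G00 X55.56 Y37.20
M3 S866
G01 X227.67 Y73.42 F1332
M5
G00 X0.00 Y0.00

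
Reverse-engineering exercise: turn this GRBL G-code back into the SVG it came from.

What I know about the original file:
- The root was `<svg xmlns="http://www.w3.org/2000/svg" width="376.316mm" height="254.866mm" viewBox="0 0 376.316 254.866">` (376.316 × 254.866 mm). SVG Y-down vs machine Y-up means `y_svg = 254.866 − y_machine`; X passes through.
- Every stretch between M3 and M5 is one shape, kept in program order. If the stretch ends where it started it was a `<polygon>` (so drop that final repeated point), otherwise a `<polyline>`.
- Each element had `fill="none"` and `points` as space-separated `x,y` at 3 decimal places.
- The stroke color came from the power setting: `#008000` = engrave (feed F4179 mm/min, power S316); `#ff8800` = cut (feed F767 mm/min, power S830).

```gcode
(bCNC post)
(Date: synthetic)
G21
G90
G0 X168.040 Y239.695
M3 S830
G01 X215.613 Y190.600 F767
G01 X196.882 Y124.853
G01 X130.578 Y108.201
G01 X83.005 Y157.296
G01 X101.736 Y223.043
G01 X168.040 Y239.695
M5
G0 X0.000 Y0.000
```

y_svg = 254.866 − y_m. Every run uses S830, so all elements get stroke `#ff8800` (cut).

[1] closed run; points: 168.040,15.171 215.613,64.266 196.882,130.013 130.578,146.665 83.005,97.570 101.736,31.823

<svg xmlns="http://www.w3.org/2000/svg" width="376.316mm" height="254.866mm" viewBox="0 0 376.316 254.866">
  <polygon points="168.040,15.171 215.613,64.266 196.882,130.013 130.578,146.665 83.005,97.570 101.736,31.823" fill="none" stroke="#ff8800"/>
</svg>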